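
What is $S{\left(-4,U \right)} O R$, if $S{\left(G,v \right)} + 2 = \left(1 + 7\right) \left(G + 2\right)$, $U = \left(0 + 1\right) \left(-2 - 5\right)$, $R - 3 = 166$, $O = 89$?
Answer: $-270738$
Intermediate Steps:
$R = 169$ ($R = 3 + 166 = 169$)
$U = -7$ ($U = 1 \left(-7\right) = -7$)
$S{\left(G,v \right)} = 14 + 8 G$ ($S{\left(G,v \right)} = -2 + \left(1 + 7\right) \left(G + 2\right) = -2 + 8 \left(2 + G\right) = -2 + \left(16 + 8 G\right) = 14 + 8 G$)
$S{\left(-4,U \right)} O R = \left(14 + 8 \left(-4\right)\right) 89 \cdot 169 = \left(14 - 32\right) 89 \cdot 169 = \left(-18\right) 89 \cdot 169 = \left(-1602\right) 169 = -270738$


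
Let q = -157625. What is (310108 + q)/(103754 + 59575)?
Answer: 152483/163329 ≈ 0.93359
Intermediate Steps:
(310108 + q)/(103754 + 59575) = (310108 - 157625)/(103754 + 59575) = 152483/163329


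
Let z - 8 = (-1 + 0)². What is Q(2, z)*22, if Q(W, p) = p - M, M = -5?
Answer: 308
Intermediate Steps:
z = 9 (z = 8 + (-1 + 0)² = 8 + (-1)² = 8 + 1 = 9)
Q(W, p) = 5 + p (Q(W, p) = p - 1*(-5) = p + 5 = 5 + p)
Q(2, z)*22 = (5 + 9)*22 = 14*22 = 308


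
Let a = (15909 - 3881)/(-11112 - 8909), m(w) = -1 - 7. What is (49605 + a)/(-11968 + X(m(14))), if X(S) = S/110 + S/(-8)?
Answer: -54622132235/13177601969 ≈ -4.1451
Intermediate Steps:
m(w) = -8
a = -12028/20021 (a = 12028/(-20021) = 12028*(-1/20021) = -12028/20021 ≈ -0.60077)
X(S) = -51*S/440 (X(S) = S*(1/110) + S*(-⅛) = S/110 - S/8 = -51*S/440)
(49605 + a)/(-11968 + X(m(14))) = (49605 - 12028/20021)/(-11968 - 51/440*(-8)) = 993129677/(20021*(-11968 + 51/55)) = 993129677/(20021*(-658189/55)) = (993129677/20021)*(-55/658189) = -54622132235/13177601969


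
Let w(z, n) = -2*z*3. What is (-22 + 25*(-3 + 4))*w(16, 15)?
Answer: -288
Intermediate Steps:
w(z, n) = -6*z
(-22 + 25*(-3 + 4))*w(16, 15) = (-22 + 25*(-3 + 4))*(-6*16) = (-22 + 25*1)*(-96) = (-22 + 25)*(-96) = 3*(-96) = -288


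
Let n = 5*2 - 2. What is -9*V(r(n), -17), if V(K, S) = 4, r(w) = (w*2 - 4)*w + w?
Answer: -36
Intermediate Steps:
n = 8 (n = 10 - 2 = 8)
r(w) = w + w*(-4 + 2*w) (r(w) = (2*w - 4)*w + w = (-4 + 2*w)*w + w = w*(-4 + 2*w) + w = w + w*(-4 + 2*w))
-9*V(r(n), -17) = -9*4 = -36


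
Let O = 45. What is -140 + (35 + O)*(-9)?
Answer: -860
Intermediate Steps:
-140 + (35 + O)*(-9) = -140 + (35 + 45)*(-9) = -140 + 80*(-9) = -140 - 720 = -860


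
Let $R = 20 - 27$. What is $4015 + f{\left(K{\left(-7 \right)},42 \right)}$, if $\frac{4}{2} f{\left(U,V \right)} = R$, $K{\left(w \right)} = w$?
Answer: $\frac{8023}{2} \approx 4011.5$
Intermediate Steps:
$R = -7$
$f{\left(U,V \right)} = - \frac{7}{2}$ ($f{\left(U,V \right)} = \frac{1}{2} \left(-7\right) = - \frac{7}{2}$)
$4015 + f{\left(K{\left(-7 \right)},42 \right)} = 4015 - \frac{7}{2} = \frac{8023}{2}$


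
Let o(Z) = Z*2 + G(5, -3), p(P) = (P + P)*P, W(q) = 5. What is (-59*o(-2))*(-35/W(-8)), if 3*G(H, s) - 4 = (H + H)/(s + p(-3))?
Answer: -9086/9 ≈ -1009.6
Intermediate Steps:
p(P) = 2*P² (p(P) = (2*P)*P = 2*P²)
G(H, s) = 4/3 + 2*H/(3*(18 + s)) (G(H, s) = 4/3 + ((H + H)/(s + 2*(-3)²))/3 = 4/3 + ((2*H)/(s + 2*9))/3 = 4/3 + ((2*H)/(s + 18))/3 = 4/3 + ((2*H)/(18 + s))/3 = 4/3 + (2*H/(18 + s))/3 = 4/3 + 2*H/(3*(18 + s)))
o(Z) = 14/9 + 2*Z (o(Z) = Z*2 + 2*(36 + 5 + 2*(-3))/(3*(18 - 3)) = 2*Z + (⅔)*(36 + 5 - 6)/15 = 2*Z + (⅔)*(1/15)*35 = 2*Z + 14/9 = 14/9 + 2*Z)
(-59*o(-2))*(-35/W(-8)) = (-59*(14/9 + 2*(-2)))*(-35/5) = (-59*(14/9 - 4))*(-35*⅕) = -59*(-22/9)*(-7) = (1298/9)*(-7) = -9086/9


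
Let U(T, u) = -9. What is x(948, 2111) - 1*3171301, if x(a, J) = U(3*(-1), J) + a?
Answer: -3170362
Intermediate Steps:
x(a, J) = -9 + a
x(948, 2111) - 1*3171301 = (-9 + 948) - 1*3171301 = 939 - 3171301 = -3170362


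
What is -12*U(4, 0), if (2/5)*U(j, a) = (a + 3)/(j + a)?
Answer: -45/2 ≈ -22.500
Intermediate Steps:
U(j, a) = 5*(3 + a)/(2*(a + j)) (U(j, a) = 5*((a + 3)/(j + a))/2 = 5*((3 + a)/(a + j))/2 = 5*(3 + a)/(2*(a + j)))
-12*U(4, 0) = -12*5*(3 + 0)/(2*(0 + 4)) = -12*(5/2)*3/4 = -12*(5/2)*(¼)*3 = -12*15/8 = -1*45/2 = -45/2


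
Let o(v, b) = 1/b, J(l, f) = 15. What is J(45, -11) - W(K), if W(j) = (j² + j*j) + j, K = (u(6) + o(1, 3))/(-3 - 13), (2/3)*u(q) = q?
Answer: 1073/72 ≈ 14.903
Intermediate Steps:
u(q) = 3*q/2
K = -7/12 (K = ((3/2)*6 + 1/3)/(-3 - 13) = (9 + ⅓)/(-16) = (28/3)*(-1/16) = -7/12 ≈ -0.58333)
W(j) = j + 2*j² (W(j) = (j² + j²) + j = 2*j² + j = j + 2*j²)
J(45, -11) - W(K) = 15 - (-7)*(1 + 2*(-7/12))/12 = 15 - (-7)*(1 - 7/6)/12 = 15 - (-7)*(-1)/(12*6) = 15 - 1*7/72 = 15 - 7/72 = 1073/72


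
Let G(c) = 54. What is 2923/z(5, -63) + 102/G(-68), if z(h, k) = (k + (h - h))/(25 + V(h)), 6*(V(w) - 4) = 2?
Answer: -256867/189 ≈ -1359.1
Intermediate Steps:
V(w) = 13/3 (V(w) = 4 + (1/6)*2 = 4 + 1/3 = 13/3)
z(h, k) = 3*k/88 (z(h, k) = (k + (h - h))/(25 + 13/3) = (k + 0)/(88/3) = k*(3/88) = 3*k/88)
2923/z(5, -63) + 102/G(-68) = 2923/(((3/88)*(-63))) + 102/54 = 2923/(-189/88) + 102*(1/54) = 2923*(-88/189) + 17/9 = -257224/189 + 17/9 = -256867/189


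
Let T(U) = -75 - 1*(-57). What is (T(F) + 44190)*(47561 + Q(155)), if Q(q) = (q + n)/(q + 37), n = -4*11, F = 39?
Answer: 33614240463/16 ≈ 2.1009e+9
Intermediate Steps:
T(U) = -18 (T(U) = -75 + 57 = -18)
n = -44
Q(q) = (-44 + q)/(37 + q) (Q(q) = (q - 44)/(q + 37) = (-44 + q)/(37 + q))
(T(F) + 44190)*(47561 + Q(155)) = (-18 + 44190)*(47561 + (-44 + 155)/(37 + 155)) = 44172*(47561 + 111/192) = 44172*(47561 + (1/192)*111) = 44172*(47561 + 37/64) = 44172*(3043941/64) = 33614240463/16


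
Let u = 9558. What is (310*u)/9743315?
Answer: 592596/1948663 ≈ 0.30410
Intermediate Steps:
(310*u)/9743315 = (310*9558)/9743315 = 2962980*(1/9743315) = 592596/1948663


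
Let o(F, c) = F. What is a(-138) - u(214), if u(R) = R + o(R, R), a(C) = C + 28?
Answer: -538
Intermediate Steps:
a(C) = 28 + C
u(R) = 2*R (u(R) = R + R = 2*R)
a(-138) - u(214) = (28 - 138) - 2*214 = -110 - 1*428 = -110 - 428 = -538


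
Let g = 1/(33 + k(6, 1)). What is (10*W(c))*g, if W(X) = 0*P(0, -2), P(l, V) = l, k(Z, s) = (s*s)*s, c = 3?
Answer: 0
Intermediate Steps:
k(Z, s) = s³ (k(Z, s) = s²*s = s³)
W(X) = 0 (W(X) = 0*0 = 0)
g = 1/34 (g = 1/(33 + 1³) = 1/(33 + 1) = 1/34 ≈ 0.029412)
(10*W(c))*g = (10*0)*(1/34) = 0*(1/34) = 0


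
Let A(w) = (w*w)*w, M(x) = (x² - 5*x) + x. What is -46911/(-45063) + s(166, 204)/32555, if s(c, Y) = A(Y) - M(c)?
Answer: 127628360747/489008655 ≈ 260.99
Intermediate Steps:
M(x) = x² - 4*x
A(w) = w³ (A(w) = w²*w = w³)
s(c, Y) = Y³ - c*(-4 + c)
-46911/(-45063) + s(166, 204)/32555 = -46911/(-45063) + (204³ - 1*166*(-4 + 166))/32555 = -46911*(-1/45063) + (8489664 - 1*166*162)*(1/32555) = 15637/15021 + (8489664 - 26892)*(1/32555) = 15637/15021 + 8462772*(1/32555) = 15637/15021 + 8462772/32555 = 127628360747/489008655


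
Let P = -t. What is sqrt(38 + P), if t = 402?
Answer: 2*I*sqrt(91) ≈ 19.079*I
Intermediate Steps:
P = -402 (P = -1*402 = -402)
sqrt(38 + P) = sqrt(38 - 402) = sqrt(-364) = 2*I*sqrt(91)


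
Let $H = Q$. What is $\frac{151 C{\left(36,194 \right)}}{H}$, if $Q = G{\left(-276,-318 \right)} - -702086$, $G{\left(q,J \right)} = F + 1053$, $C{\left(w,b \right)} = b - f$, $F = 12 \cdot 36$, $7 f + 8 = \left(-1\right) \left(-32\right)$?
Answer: $\frac{201434}{4924997} \approx 0.0409$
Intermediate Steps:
$f = \frac{24}{7}$ ($f = - \frac{8}{7} + \frac{\left(-1\right) \left(-32\right)}{7} = - \frac{8}{7} + \frac{1}{7} \cdot 32 = - \frac{8}{7} + \frac{32}{7} = \frac{24}{7} \approx 3.4286$)
$F = 432$
$C{\left(w,b \right)} = - \frac{24}{7} + b$ ($C{\left(w,b \right)} = b - \frac{24}{7} = - \frac{24}{7} + b$)
$G{\left(q,J \right)} = 1485$ ($G{\left(q,J \right)} = 432 + 1053 = 1485$)
$Q = 703571$ ($Q = 1485 - -702086 = 1485 + 702086 = 703571$)
$H = 703571$
$\frac{151 C{\left(36,194 \right)}}{H} = \frac{151 \left(- \frac{24}{7} + 194\right)}{703571} = 151 \cdot \frac{1334}{7} \cdot \frac{1}{703571} = \frac{201434}{7} \cdot \frac{1}{703571} = \frac{201434}{4924997}$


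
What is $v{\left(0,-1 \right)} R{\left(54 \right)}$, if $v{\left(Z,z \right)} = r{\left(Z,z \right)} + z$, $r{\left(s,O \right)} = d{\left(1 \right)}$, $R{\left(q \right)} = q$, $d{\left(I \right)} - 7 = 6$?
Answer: $648$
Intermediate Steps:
$d{\left(I \right)} = 13$ ($d{\left(I \right)} = 7 + 6 = 13$)
$r{\left(s,O \right)} = 13$
$v{\left(Z,z \right)} = 13 + z$
$v{\left(0,-1 \right)} R{\left(54 \right)} = \left(13 - 1\right) 54 = 12 \cdot 54 = 648$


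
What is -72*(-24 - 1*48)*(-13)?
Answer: -67392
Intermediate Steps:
-72*(-24 - 1*48)*(-13) = -72*(-24 - 48)*(-13) = -72*(-72)*(-13) = 5184*(-13) = -67392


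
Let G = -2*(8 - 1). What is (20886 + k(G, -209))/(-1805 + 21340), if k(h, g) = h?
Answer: 20872/19535 ≈ 1.0684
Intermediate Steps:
G = -14 (G = -2*7 = -14)
(20886 + k(G, -209))/(-1805 + 21340) = (20886 - 14)/(-1805 + 21340) = 20872/19535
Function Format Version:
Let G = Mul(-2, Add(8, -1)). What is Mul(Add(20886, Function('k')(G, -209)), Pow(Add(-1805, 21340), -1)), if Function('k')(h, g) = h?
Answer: Rational(20872, 19535) ≈ 1.0684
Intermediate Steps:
G = -14 (G = Mul(-2, 7) = -14)
Mul(Add(20886, Function('k')(G, -209)), Pow(Add(-1805, 21340), -1)) = Mul(Add(20886, -14), Pow(Add(-1805, 21340), -1)) = Mul(20872, Pow(19535, -1)) = Mul(20872, Rational(1, 19535)) = Rational(20872, 19535)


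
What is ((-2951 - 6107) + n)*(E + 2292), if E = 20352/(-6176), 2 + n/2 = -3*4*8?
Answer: -4087676880/193 ≈ -2.1180e+7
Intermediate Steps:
n = -196 (n = -4 + 2*(-3*4*8) = -4 + 2*(-12*8) = -4 + 2*(-96) = -4 - 192 = -196)
E = -636/193 (E = 20352*(-1/6176) = -636/193 ≈ -3.2953)
((-2951 - 6107) + n)*(E + 2292) = ((-2951 - 6107) - 196)*(-636/193 + 2292) = (-9058 - 196)*(441720/193) = -9254*441720/193 = -4087676880/193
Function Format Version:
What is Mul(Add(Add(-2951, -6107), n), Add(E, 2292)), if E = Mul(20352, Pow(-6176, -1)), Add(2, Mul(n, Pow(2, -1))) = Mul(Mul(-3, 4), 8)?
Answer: Rational(-4087676880, 193) ≈ -2.1180e+7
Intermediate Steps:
n = -196 (n = Add(-4, Mul(2, Mul(Mul(-3, 4), 8))) = Add(-4, Mul(2, Mul(-12, 8))) = Add(-4, Mul(2, -96)) = Add(-4, -192) = -196)
E = Rational(-636, 193) (E = Mul(20352, Rational(-1, 6176)) = Rational(-636, 193) ≈ -3.2953)
Mul(Add(Add(-2951, -6107), n), Add(E, 2292)) = Mul(Add(Add(-2951, -6107), -196), Add(Rational(-636, 193), 2292)) = Mul(Add(-9058, -196), Rational(441720, 193)) = Mul(-9254, Rational(441720, 193)) = Rational(-4087676880, 193)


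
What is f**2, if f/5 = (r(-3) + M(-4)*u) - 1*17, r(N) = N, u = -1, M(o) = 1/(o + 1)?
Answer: 87025/9 ≈ 9669.4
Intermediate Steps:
M(o) = 1/(1 + o)
f = -295/3 (f = 5*((-3 - 1/(1 - 4)) - 1*17) = 5*((-3 - 1/(-3)) - 17) = 5*((-3 - 1/3*(-1)) - 17) = 5*((-3 + 1/3) - 17) = 5*(-8/3 - 17) = 5*(-59/3) = -295/3 ≈ -98.333)
f**2 = (-295/3)**2 = 87025/9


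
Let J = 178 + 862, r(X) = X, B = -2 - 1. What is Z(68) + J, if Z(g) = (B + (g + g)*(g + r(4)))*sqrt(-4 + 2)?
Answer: 1040 + 9789*I*sqrt(2) ≈ 1040.0 + 13844.0*I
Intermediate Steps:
B = -3
J = 1040
Z(g) = I*sqrt(2)*(-3 + 2*g*(4 + g)) (Z(g) = (-3 + (g + g)*(g + 4))*sqrt(-4 + 2) = (-3 + (2*g)*(4 + g))*sqrt(-2) = (-3 + 2*g*(4 + g))*(I*sqrt(2)) = I*sqrt(2)*(-3 + 2*g*(4 + g)))
Z(68) + J = I*sqrt(2)*(-3 + 2*68**2 + 8*68) + 1040 = I*sqrt(2)*(-3 + 2*4624 + 544) + 1040 = I*sqrt(2)*(-3 + 9248 + 544) + 1040 = I*sqrt(2)*9789 + 1040 = 9789*I*sqrt(2) + 1040 = 1040 + 9789*I*sqrt(2)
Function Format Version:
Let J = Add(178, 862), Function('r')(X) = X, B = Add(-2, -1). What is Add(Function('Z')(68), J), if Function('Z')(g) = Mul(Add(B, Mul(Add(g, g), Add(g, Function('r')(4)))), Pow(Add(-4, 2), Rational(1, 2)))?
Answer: Add(1040, Mul(9789, I, Pow(2, Rational(1, 2)))) ≈ Add(1040.0, Mul(13844., I))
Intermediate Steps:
B = -3
J = 1040
Function('Z')(g) = Mul(I, Pow(2, Rational(1, 2)), Add(-3, Mul(2, g, Add(4, g)))) (Function('Z')(g) = Mul(Add(-3, Mul(Add(g, g), Add(g, 4))), Pow(Add(-4, 2), Rational(1, 2))) = Mul(Add(-3, Mul(Mul(2, g), Add(4, g))), Pow(-2, Rational(1, 2))) = Mul(Add(-3, Mul(2, g, Add(4, g))), Mul(I, Pow(2, Rational(1, 2)))) = Mul(I, Pow(2, Rational(1, 2)), Add(-3, Mul(2, g, Add(4, g)))))
Add(Function('Z')(68), J) = Add(Mul(I, Pow(2, Rational(1, 2)), Add(-3, Mul(2, Pow(68, 2)), Mul(8, 68))), 1040) = Add(Mul(I, Pow(2, Rational(1, 2)), Add(-3, Mul(2, 4624), 544)), 1040) = Add(Mul(I, Pow(2, Rational(1, 2)), Add(-3, 9248, 544)), 1040) = Add(Mul(I, Pow(2, Rational(1, 2)), 9789), 1040) = Add(Mul(9789, I, Pow(2, Rational(1, 2))), 1040) = Add(1040, Mul(9789, I, Pow(2, Rational(1, 2))))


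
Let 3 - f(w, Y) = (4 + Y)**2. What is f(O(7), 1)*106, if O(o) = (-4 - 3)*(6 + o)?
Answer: -2332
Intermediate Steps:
O(o) = -42 - 7*o (O(o) = -7*(6 + o) = -42 - 7*o)
f(w, Y) = 3 - (4 + Y)**2
f(O(7), 1)*106 = (3 - (4 + 1)**2)*106 = (3 - 1*5**2)*106 = (3 - 1*25)*106 = (3 - 25)*106 = -22*106 = -2332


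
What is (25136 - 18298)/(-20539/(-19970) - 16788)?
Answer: -136554860/335235821 ≈ -0.40734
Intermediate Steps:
(25136 - 18298)/(-20539/(-19970) - 16788) = 6838/(-20539*(-1/19970) - 16788) = 6838/(20539/19970 - 16788) = 6838/(-335235821/19970) = 6838*(-19970/335235821) = -136554860/335235821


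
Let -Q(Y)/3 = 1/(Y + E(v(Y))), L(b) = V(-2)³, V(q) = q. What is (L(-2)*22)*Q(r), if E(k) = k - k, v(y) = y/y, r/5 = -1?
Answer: -528/5 ≈ -105.60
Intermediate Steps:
r = -5 (r = 5*(-1) = -5)
L(b) = -8 (L(b) = (-2)³ = -8)
v(y) = 1
E(k) = 0
Q(Y) = -3/Y (Q(Y) = -3/(Y + 0) = -3/Y)
(L(-2)*22)*Q(r) = (-8*22)*(-3/(-5)) = -(-528)*(-1)/5 = -176*⅗ = -528/5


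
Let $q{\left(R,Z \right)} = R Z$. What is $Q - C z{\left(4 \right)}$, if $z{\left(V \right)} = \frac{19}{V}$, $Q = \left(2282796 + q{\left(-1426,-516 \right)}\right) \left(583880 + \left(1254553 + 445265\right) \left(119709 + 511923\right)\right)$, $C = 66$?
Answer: $\frac{6481926081975687117}{2} \approx 3.241 \cdot 10^{18}$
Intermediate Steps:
$Q = 3240963040987843872$ ($Q = \left(2282796 - -735816\right) \left(583880 + \left(1254553 + 445265\right) \left(119709 + 511923\right)\right) = \left(2282796 + 735816\right) \left(583880 + 1699818 \cdot 631632\right) = 3018612 \left(583880 + 1073659442976\right) = 3018612 \cdot 1073660026856 = 3240963040987843872$)
$Q - C z{\left(4 \right)} = 3240963040987843872 - 66 \cdot \frac{19}{4} = 3240963040987843872 - \frac{627}{2} = \frac{6481926081975687117}{2}$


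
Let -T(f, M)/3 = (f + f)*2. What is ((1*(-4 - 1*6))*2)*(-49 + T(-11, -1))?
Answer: -1660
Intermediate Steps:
T(f, M) = -12*f (T(f, M) = -3*(f + f)*2 = -3*2*f*2 = -12*f)
((1*(-4 - 1*6))*2)*(-49 + T(-11, -1)) = ((1*(-4 - 1*6))*2)*(-49 - 12*(-11)) = ((1*(-4 - 6))*2)*(-49 + 132) = ((1*(-10))*2)*83 = -10*2*83 = -20*83 = -1660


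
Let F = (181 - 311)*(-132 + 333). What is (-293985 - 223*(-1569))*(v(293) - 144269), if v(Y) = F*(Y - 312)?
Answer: 19688740302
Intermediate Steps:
F = -26130 (F = -130*201 = -26130)
v(Y) = 8152560 - 26130*Y (v(Y) = -26130*(Y - 312) = -26130*(-312 + Y) = 8152560 - 26130*Y)
(-293985 - 223*(-1569))*(v(293) - 144269) = (-293985 - 223*(-1569))*((8152560 - 26130*293) - 144269) = (-293985 + 349887)*((8152560 - 7656090) - 144269) = 55902*(496470 - 144269) = 55902*352201 = 19688740302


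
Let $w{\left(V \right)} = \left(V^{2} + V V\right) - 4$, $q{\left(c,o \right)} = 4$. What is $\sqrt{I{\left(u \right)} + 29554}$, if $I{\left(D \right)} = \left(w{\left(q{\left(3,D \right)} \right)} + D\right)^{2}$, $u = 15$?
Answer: $\sqrt{31403} \approx 177.21$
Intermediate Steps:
$w{\left(V \right)} = -4 + 2 V^{2}$ ($w{\left(V \right)} = \left(V^{2} + V^{2}\right) - 4 = 2 V^{2} - 4 = -4 + 2 V^{2}$)
$I{\left(D \right)} = \left(28 + D\right)^{2}$ ($I{\left(D \right)} = \left(\left(-4 + 2 \cdot 4^{2}\right) + D\right)^{2} = \left(\left(-4 + 2 \cdot 16\right) + D\right)^{2} = \left(\left(-4 + 32\right) + D\right)^{2} = \left(28 + D\right)^{2}$)
$\sqrt{I{\left(u \right)} + 29554} = \sqrt{\left(28 + 15\right)^{2} + 29554} = \sqrt{43^{2} + 29554} = \sqrt{1849 + 29554} = \sqrt{31403}$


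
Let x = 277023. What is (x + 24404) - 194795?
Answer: 106632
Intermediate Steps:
(x + 24404) - 194795 = (277023 + 24404) - 194795 = 301427 - 194795 = 106632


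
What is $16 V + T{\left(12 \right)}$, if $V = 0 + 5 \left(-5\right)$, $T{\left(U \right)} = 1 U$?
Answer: $-388$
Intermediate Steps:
$T{\left(U \right)} = U$
$V = -25$ ($V = 0 - 25 = -25$)
$16 V + T{\left(12 \right)} = 16 \left(-25\right) + 12 = -400 + 12 = -388$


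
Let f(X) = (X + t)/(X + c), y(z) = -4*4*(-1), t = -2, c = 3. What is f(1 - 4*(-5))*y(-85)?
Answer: 38/3 ≈ 12.667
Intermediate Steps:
y(z) = 16 (y(z) = -16*(-1) = 16)
f(X) = (-2 + X)/(3 + X) (f(X) = (X - 2)/(X + 3) = (-2 + X)/(3 + X))
f(1 - 4*(-5))*y(-85) = ((-2 + (1 - 4*(-5)))/(3 + (1 - 4*(-5))))*16 = ((-2 + (1 + 20))/(3 + (1 + 20)))*16 = ((-2 + 21)/(3 + 21))*16 = (19/24)*16 = 38/3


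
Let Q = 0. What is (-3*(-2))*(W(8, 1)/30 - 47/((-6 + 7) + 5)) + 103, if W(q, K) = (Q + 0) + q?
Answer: 288/5 ≈ 57.600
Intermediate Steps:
W(q, K) = q (W(q, K) = (0 + 0) + q = 0 + q = q)
(-3*(-2))*(W(8, 1)/30 - 47/((-6 + 7) + 5)) + 103 = (-3*(-2))*(8/30 - 47/((-6 + 7) + 5)) + 103 = 6*(8*(1/30) - 47/(1 + 5)) + 103 = 6*(4/15 - 47/6) + 103 = 6*(-227/30) + 103 = -227/5 + 103 = 288/5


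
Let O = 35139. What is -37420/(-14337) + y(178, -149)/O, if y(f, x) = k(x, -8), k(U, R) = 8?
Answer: 438338692/167929281 ≈ 2.6103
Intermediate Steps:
y(f, x) = 8
-37420/(-14337) + y(178, -149)/O = -37420/(-14337) + 8/35139 = -37420*(-1/14337) + 8*(1/35139) = 37420/14337 + 8/35139 = 438338692/167929281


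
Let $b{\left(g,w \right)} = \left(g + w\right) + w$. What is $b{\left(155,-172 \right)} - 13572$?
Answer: $-13761$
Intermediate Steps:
$b{\left(g,w \right)} = g + 2 w$
$b{\left(155,-172 \right)} - 13572 = \left(155 + 2 \left(-172\right)\right) - 13572 = \left(155 - 344\right) - 13572 = -189 - 13572 = -13761$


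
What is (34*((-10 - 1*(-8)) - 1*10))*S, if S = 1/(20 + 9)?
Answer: -408/29 ≈ -14.069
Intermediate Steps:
S = 1/29 ≈ 0.034483
(34*((-10 - 1*(-8)) - 1*10))*S = (34*((-10 - 1*(-8)) - 1*10))*(1/29) = (34*((-10 + 8) - 10))*(1/29) = (34*(-2 - 10))*(1/29) = (34*(-12))*(1/29) = -408*1/29 = -408/29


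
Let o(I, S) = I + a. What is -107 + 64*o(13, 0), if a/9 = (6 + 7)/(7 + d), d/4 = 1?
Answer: 15463/11 ≈ 1405.7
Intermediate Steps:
d = 4 (d = 4*1 = 4)
a = 117/11 (a = 9*((6 + 7)/(7 + 4)) = 9*(13/11) = 117/11 ≈ 10.636)
o(I, S) = 117/11 + I (o(I, S) = I + 117/11 = 117/11 + I)
-107 + 64*o(13, 0) = -107 + 64*(117/11 + 13) = -107 + 64*(260/11) = -107 + 16640/11 = 15463/11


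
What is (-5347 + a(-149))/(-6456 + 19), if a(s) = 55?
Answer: 5292/6437 ≈ 0.82212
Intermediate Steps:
(-5347 + a(-149))/(-6456 + 19) = (-5347 + 55)/(-6456 + 19) = -5292/(-6437) = -5292*(-1/6437) = 5292/6437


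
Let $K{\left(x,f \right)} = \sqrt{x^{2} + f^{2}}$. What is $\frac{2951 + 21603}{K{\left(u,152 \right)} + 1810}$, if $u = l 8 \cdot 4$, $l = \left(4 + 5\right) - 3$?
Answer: $\frac{11110685}{804033} - \frac{49108 \sqrt{937}}{804033} \approx 11.949$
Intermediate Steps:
$l = 6$ ($l = 9 - 3 = 6$)
$u = 192$ ($u = 6 \cdot 8 \cdot 4 = 6 \cdot 32 = 192$)
$K{\left(x,f \right)} = \sqrt{f^{2} + x^{2}}$
$\frac{2951 + 21603}{K{\left(u,152 \right)} + 1810} = \frac{2951 + 21603}{\sqrt{152^{2} + 192^{2}} + 1810} = \frac{24554}{\sqrt{23104 + 36864} + 1810} = \frac{24554}{\sqrt{59968} + 1810} = \frac{24554}{8 \sqrt{937} + 1810} = \frac{24554}{1810 + 8 \sqrt{937}}$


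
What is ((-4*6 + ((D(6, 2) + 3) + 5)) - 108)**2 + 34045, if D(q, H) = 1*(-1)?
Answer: 49670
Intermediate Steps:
D(q, H) = -1
((-4*6 + ((D(6, 2) + 3) + 5)) - 108)**2 + 34045 = ((-4*6 + ((-1 + 3) + 5)) - 108)**2 + 34045 = ((-24 + (2 + 5)) - 108)**2 + 34045 = ((-24 + 7) - 108)**2 + 34045 = (-17 - 108)**2 + 34045 = (-125)**2 + 34045 = 15625 + 34045 = 49670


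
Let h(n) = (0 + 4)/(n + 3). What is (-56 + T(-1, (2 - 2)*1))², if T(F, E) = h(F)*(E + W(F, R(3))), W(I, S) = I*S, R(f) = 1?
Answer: 3364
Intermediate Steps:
h(n) = 4/(3 + n)
T(F, E) = 4*(E + F)/(3 + F) (T(F, E) = (4/(3 + F))*(E + F*1) = (4/(3 + F))*(E + F) = 4*(E + F)/(3 + F))
(-56 + T(-1, (2 - 2)*1))² = (-56 + 4*((2 - 2)*1 - 1)/(3 - 1))² = (-56 + 4*(0*1 - 1)/2)² = (-56 + 4*(½)*(0 - 1))² = (-56 + 4*(½)*(-1))² = (-56 - 2)² = (-58)² = 3364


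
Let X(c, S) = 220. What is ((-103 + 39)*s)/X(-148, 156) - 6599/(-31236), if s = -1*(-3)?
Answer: -1136383/1717980 ≈ -0.66146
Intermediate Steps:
s = 3
((-103 + 39)*s)/X(-148, 156) - 6599/(-31236) = ((-103 + 39)*3)/220 - 6599/(-31236) = -64*3*(1/220) - 6599*(-1/31236) = -192*1/220 + 6599/31236 = -48/55 + 6599/31236 = -1136383/1717980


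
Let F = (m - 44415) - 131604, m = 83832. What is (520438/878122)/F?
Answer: -260219/40475716407 ≈ -6.4290e-6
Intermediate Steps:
F = -92187 (F = (83832 - 44415) - 131604 = 39417 - 131604 = -92187)
(520438/878122)/F = (520438/878122)/(-92187) = (520438*(1/878122))*(-1/92187) = (260219/439061)*(-1/92187) = -260219/40475716407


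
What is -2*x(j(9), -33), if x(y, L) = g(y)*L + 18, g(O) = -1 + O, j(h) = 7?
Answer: 360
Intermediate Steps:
x(y, L) = 18 + L*(-1 + y) (x(y, L) = (-1 + y)*L + 18 = L*(-1 + y) + 18 = 18 + L*(-1 + y))
-2*x(j(9), -33) = -2*(18 - 33*(-1 + 7)) = -2*(18 - 33*6) = -2*(18 - 198) = -2*(-180) = 360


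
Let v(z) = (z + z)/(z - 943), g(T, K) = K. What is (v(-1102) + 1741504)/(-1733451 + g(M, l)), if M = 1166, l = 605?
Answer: -1780688942/1771835035 ≈ -1.0050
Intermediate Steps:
v(z) = 2*z/(-943 + z) (v(z) = (2*z)/(-943 + z) = 2*z/(-943 + z))
(v(-1102) + 1741504)/(-1733451 + g(M, l)) = (2*(-1102)/(-943 - 1102) + 1741504)/(-1733451 + 605) = (2*(-1102)/(-2045) + 1741504)/(-1732846) = (2*(-1102)*(-1/2045) + 1741504)*(-1/1732846) = (2204/2045 + 1741504)*(-1/1732846) = (3561377884/2045)*(-1/1732846) = -1780688942/1771835035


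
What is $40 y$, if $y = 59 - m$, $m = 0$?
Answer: $2360$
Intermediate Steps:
$y = 59$ ($y = 59 - 0 = 59 + 0 = 59$)
$40 y = 40 \cdot 59 = 2360$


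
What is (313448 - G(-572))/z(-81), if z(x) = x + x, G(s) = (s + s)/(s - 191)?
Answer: -119579840/61803 ≈ -1934.9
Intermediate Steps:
G(s) = 2*s/(-191 + s) (G(s) = (2*s)/(-191 + s) = 2*s/(-191 + s))
z(x) = 2*x
(313448 - G(-572))/z(-81) = (313448 - 2*(-572)/(-191 - 572))/((2*(-81))) = (313448 - 2*(-572)/(-763))/(-162) = (313448 - 2*(-572)*(-1)/763)*(-1/162) = (313448 - 1*1144/763)*(-1/162) = (313448 - 1144/763)*(-1/162) = (239159680/763)*(-1/162) = -119579840/61803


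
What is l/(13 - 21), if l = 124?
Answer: -31/2 ≈ -15.500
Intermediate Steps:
l/(13 - 21) = 124/(13 - 21) = 124/(-8) = -1/8*124 = -31/2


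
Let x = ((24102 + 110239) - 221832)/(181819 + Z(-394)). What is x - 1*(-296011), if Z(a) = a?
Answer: 53703708184/181425 ≈ 2.9601e+5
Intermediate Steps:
x = -87491/181425 (x = ((24102 + 110239) - 221832)/(181819 - 394) = (134341 - 221832)/181425 = -87491*1/181425 = -87491/181425 ≈ -0.48224)
x - 1*(-296011) = -87491/181425 - 1*(-296011) = -87491/181425 + 296011 = 53703708184/181425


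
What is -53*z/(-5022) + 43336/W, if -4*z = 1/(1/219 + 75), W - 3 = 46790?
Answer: 4766280420539/5146691693328 ≈ 0.92609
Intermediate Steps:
W = 46793 (W = 3 + 46790 = 46793)
z = -219/65704 (z = -1/(4*(1/219 + 75)) = -1/(4*16426/219) = -¼*219/16426 = -219/65704 ≈ -0.0033331)
-53*z/(-5022) + 43336/W = -53*(-219/65704)/(-5022) + 43336/46793 = (11607/65704)*(-1/5022) + 43336*(1/46793) = -3869/109988496 + 43336/46793 = 4766280420539/5146691693328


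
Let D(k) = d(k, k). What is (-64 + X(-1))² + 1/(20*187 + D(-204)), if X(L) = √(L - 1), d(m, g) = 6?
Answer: 15336125/3746 - 128*I*√2 ≈ 4094.0 - 181.02*I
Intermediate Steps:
D(k) = 6
X(L) = √(-1 + L)
(-64 + X(-1))² + 1/(20*187 + D(-204)) = (-64 + √(-1 - 1))² + 1/(20*187 + 6) = (-64 + √(-2))² + 1/(3740 + 6) = (-64 + I*√2)² + 1/3746 = 1/3746 + (-64 + I*√2)²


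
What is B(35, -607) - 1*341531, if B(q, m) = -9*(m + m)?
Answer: -330605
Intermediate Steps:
B(q, m) = -18*m
B(35, -607) - 1*341531 = -18*(-607) - 1*341531 = 10926 - 341531 = -330605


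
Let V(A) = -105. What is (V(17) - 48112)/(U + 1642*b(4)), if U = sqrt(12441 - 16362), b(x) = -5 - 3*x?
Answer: 1345929338/779195317 + 48217*I*sqrt(3921)/779195317 ≈ 1.7273 + 0.0038748*I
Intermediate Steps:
U = I*sqrt(3921) (U = sqrt(-3921) = I*sqrt(3921) ≈ 62.618*I)
(V(17) - 48112)/(U + 1642*b(4)) = (-105 - 48112)/(I*sqrt(3921) + 1642*(-5 - 3*4)) = -48217/(I*sqrt(3921) + 1642*(-5 - 12)) = -48217/(I*sqrt(3921) + 1642*(-17)) = -48217/(I*sqrt(3921) - 27914) = -48217/(-27914 + I*sqrt(3921))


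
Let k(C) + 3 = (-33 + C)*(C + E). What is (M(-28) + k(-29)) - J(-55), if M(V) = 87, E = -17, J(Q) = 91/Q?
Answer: 161571/55 ≈ 2937.7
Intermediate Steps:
k(C) = -3 + (-33 + C)*(-17 + C) (k(C) = -3 + (-33 + C)*(C - 17) = -3 + (-33 + C)*(-17 + C))
(M(-28) + k(-29)) - J(-55) = (87 + (558 + (-29)**2 - 50*(-29))) - 91/(-55) = (87 + (558 + 841 + 1450)) - 91*(-1)/55 = (87 + 2849) - 1*(-91/55) = 2936 + 91/55 = 161571/55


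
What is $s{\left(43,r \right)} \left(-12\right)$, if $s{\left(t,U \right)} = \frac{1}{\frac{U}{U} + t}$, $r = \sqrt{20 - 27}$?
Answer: $- \frac{3}{11} \approx -0.27273$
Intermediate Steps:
$r = i \sqrt{7}$ ($r = \sqrt{-7} = i \sqrt{7} \approx 2.6458 i$)
$s{\left(t,U \right)} = \frac{1}{1 + t}$
$s{\left(43,r \right)} \left(-12\right) = \frac{1}{1 + 43} \left(-12\right) = \frac{1}{44} \left(-12\right) = - \frac{3}{11}$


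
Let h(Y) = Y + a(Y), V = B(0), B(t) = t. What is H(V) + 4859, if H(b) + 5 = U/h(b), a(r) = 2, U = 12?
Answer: 4860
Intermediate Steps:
V = 0
h(Y) = 2 + Y (h(Y) = Y + 2 = 2 + Y)
H(b) = -5 + 12/(2 + b)
H(V) + 4859 = (2 - 5*0)/(2 + 0) + 4859 = (2 + 0)/2 + 4859 = (1/2)*2 + 4859 = 1 + 4859 = 4860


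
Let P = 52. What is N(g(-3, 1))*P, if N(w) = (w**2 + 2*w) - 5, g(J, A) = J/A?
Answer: -104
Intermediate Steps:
N(w) = -5 + w**2 + 2*w
N(g(-3, 1))*P = (-5 + (-3/1)**2 + 2*(-3/1))*52 = (-5 + (-3*1)**2 + 2*(-3*1))*52 = (-5 + (-3)**2 + 2*(-3))*52 = (-5 + 9 - 6)*52 = -2*52 = -104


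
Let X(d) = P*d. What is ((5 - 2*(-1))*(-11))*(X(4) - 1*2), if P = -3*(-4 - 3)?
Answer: -6314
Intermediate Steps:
P = 21 (P = -3*(-7) = 21)
X(d) = 21*d
((5 - 2*(-1))*(-11))*(X(4) - 1*2) = ((5 - 2*(-1))*(-11))*(21*4 - 1*2) = ((5 + 2)*(-11))*(84 - 2) = (7*(-11))*82 = -77*82 = -6314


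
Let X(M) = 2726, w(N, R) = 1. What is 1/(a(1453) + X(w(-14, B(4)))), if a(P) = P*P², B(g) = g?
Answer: 1/3067589403 ≈ 3.2599e-10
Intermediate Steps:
a(P) = P³
1/(a(1453) + X(w(-14, B(4)))) = 1/(1453³ + 2726) = 1/(3067586677 + 2726) = 1/3067589403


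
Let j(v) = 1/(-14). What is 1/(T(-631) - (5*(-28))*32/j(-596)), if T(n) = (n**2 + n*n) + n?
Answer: 1/732971 ≈ 1.3643e-6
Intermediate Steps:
j(v) = -1/14
T(n) = n + 2*n**2 (T(n) = (n**2 + n**2) + n = 2*n**2 + n = n + 2*n**2)
1/(T(-631) - (5*(-28))*32/j(-596)) = 1/(-631*(1 + 2*(-631)) - (5*(-28))*32/(-1/14)) = 1/(-631*(1 - 1262) - (-140*32)*(-14)) = 1/(-631*(-1261) - (-4480)*(-14)) = 1/(795691 - 1*62720) = 1/(795691 - 62720) = 1/732971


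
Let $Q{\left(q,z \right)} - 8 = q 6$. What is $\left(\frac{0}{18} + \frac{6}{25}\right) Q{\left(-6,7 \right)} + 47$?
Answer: $\frac{1007}{25} \approx 40.28$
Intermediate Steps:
$Q{\left(q,z \right)} = 8 + 6 q$ ($Q{\left(q,z \right)} = 8 + q 6 = 8 + 6 q$)
$\left(\frac{0}{18} + \frac{6}{25}\right) Q{\left(-6,7 \right)} + 47 = \left(\frac{0}{18} + \frac{6}{25}\right) \left(8 + 6 \left(-6\right)\right) + 47 = \left(0 \cdot \frac{1}{18} + 6 \cdot \frac{1}{25}\right) \left(8 - 36\right) + 47 = \left(0 + \frac{6}{25}\right) \left(-28\right) + 47 = \frac{6}{25} \left(-28\right) + 47 = - \frac{168}{25} + 47 = \frac{1007}{25}$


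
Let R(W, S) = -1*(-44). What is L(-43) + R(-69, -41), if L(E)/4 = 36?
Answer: 188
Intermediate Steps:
R(W, S) = 44
L(E) = 144 (L(E) = 4*36 = 144)
L(-43) + R(-69, -41) = 144 + 44 = 188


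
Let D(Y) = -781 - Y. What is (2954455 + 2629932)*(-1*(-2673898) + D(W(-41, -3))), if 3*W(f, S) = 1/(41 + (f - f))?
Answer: 1836109532801930/123 ≈ 1.4928e+13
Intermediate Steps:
W(f, S) = 1/123 (W(f, S) = 1/(3*(41 + (f - f))) = 1/(3*(41 + 0)) = (1/3)/41 = (1/3)*(1/41) = 1/123)
(2954455 + 2629932)*(-1*(-2673898) + D(W(-41, -3))) = (2954455 + 2629932)*(-1*(-2673898) + (-781 - 1*1/123)) = 5584387*(2673898 + (-781 - 1/123)) = 5584387*(2673898 - 96064/123) = 5584387*(328793390/123) = 1836109532801930/123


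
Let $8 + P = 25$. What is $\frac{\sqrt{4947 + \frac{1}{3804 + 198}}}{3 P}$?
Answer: $\frac{\sqrt{79231175790}}{204102} \approx 1.3791$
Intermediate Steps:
$P = 17$ ($P = -8 + 25 = 17$)
$\frac{\sqrt{4947 + \frac{1}{3804 + 198}}}{3 P} = \frac{\sqrt{4947 + \frac{1}{3804 + 198}}}{3 \cdot 17} = \frac{\sqrt{4947 + \frac{1}{4002}}}{51} = \sqrt{4947 + \frac{1}{4002}} \cdot \frac{1}{51} = \sqrt{\frac{19797895}{4002}} \cdot \frac{1}{51} = \frac{\sqrt{79231175790}}{4002} \cdot \frac{1}{51} = \frac{\sqrt{79231175790}}{204102}$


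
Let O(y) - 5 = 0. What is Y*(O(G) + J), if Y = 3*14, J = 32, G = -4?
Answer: 1554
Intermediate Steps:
O(y) = 5 (O(y) = 5 + 0 = 5)
Y = 42
Y*(O(G) + J) = 42*(5 + 32) = 42*37 = 1554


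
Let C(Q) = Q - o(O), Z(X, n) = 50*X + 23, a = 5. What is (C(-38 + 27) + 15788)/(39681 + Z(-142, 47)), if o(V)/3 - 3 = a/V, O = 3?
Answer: 1433/2964 ≈ 0.48347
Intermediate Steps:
o(V) = 9 + 15/V (o(V) = 9 + 3*(5/V) = 9 + 15/V)
Z(X, n) = 23 + 50*X
C(Q) = -14 + Q (C(Q) = Q - (9 + 15/3) = Q - (9 + 15*(⅓)) = Q - (9 + 5) = Q - 1*14 = Q - 14 = -14 + Q)
(C(-38 + 27) + 15788)/(39681 + Z(-142, 47)) = ((-14 + (-38 + 27)) + 15788)/(39681 + (23 + 50*(-142))) = ((-14 - 11) + 15788)/(39681 + (23 - 7100)) = (-25 + 15788)/(39681 - 7077) = 15763/32604 = 15763*(1/32604) = 1433/2964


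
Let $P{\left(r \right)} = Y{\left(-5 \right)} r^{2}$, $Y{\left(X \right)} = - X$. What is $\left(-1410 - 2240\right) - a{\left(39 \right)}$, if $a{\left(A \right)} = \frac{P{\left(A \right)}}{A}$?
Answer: $-3845$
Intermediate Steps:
$P{\left(r \right)} = 5 r^{2}$ ($P{\left(r \right)} = \left(-1\right) \left(-5\right) r^{2} = 5 r^{2}$)
$a{\left(A \right)} = 5 A$ ($a{\left(A \right)} = \frac{5 A^{2}}{A} = 5 A$)
$\left(-1410 - 2240\right) - a{\left(39 \right)} = \left(-1410 - 2240\right) - 5 \cdot 39 = -3650 - 195 = -3845$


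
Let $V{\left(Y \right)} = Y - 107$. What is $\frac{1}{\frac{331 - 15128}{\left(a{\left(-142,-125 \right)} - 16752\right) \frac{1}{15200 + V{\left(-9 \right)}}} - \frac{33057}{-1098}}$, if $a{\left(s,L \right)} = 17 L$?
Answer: $\frac{2302994}{27299484877} \approx 8.436 \cdot 10^{-5}$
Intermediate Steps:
$V{\left(Y \right)} = -107 + Y$
$\frac{1}{\frac{331 - 15128}{\left(a{\left(-142,-125 \right)} - 16752\right) \frac{1}{15200 + V{\left(-9 \right)}}} - \frac{33057}{-1098}} = \frac{1}{\frac{331 - 15128}{\left(17 \left(-125\right) - 16752\right) \frac{1}{15200 - 116}} - \frac{33057}{-1098}} = \frac{1}{- \frac{14797}{\left(-2125 - 16752\right) \frac{1}{15200 - 116}} - - \frac{3673}{122}} = \frac{1}{- \frac{14797}{\left(-18877\right) \frac{1}{15084}} + \frac{3673}{122}} = \frac{1}{- \frac{14797}{- \frac{18877}{15084}} + \frac{3673}{122}} = \frac{1}{\left(-14797\right) \left(- \frac{15084}{18877}\right) + \frac{3673}{122}} = \frac{1}{\frac{223197948}{18877} + \frac{3673}{122}} = \frac{1}{\frac{27299484877}{2302994}} = \frac{2302994}{27299484877}$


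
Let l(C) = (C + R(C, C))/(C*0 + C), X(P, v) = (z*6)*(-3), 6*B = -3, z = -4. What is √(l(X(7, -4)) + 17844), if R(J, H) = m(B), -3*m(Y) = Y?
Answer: √23127123/36 ≈ 133.59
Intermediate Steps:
B = -½ (B = (⅙)*(-3) = -½ ≈ -0.50000)
m(Y) = -Y/3
R(J, H) = ⅙ (R(J, H) = -⅓*(-½) = ⅙)
X(P, v) = 72 (X(P, v) = -4*6*(-3) = -24*(-3) = 72)
l(C) = (⅙ + C)/C (l(C) = (C + ⅙)/(C*0 + C) = (⅙ + C)/(0 + C) = (⅙ + C)/C)
√(l(X(7, -4)) + 17844) = √((⅙ + 72)/72 + 17844) = √((1/72)*(433/6) + 17844) = √(433/432 + 17844) = √(7709041/432) = √23127123/36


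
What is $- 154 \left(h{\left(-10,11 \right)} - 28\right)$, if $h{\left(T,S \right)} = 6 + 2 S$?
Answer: $0$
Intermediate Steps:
$- 154 \left(h{\left(-10,11 \right)} - 28\right) = - 154 \left(\left(6 + 2 \cdot 11\right) - 28\right) = - 154 \left(\left(6 + 22\right) - 28\right) = - 154 \left(28 - 28\right) = \left(-154\right) 0 = 0$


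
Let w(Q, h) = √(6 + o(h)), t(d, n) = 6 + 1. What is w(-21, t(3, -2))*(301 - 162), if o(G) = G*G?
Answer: 139*√55 ≈ 1030.9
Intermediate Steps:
o(G) = G²
t(d, n) = 7
w(Q, h) = √(6 + h²)
w(-21, t(3, -2))*(301 - 162) = √(6 + 7²)*(301 - 162) = √(6 + 49)*139 = √55*139 = 139*√55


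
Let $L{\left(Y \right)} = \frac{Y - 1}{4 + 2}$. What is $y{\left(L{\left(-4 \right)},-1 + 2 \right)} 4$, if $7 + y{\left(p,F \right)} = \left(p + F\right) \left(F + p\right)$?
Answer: $- \frac{251}{9} \approx -27.889$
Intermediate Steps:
$L{\left(Y \right)} = - \frac{1}{6} + \frac{Y}{6}$ ($L{\left(Y \right)} = \frac{-1 + Y}{6} = \left(-1 + Y\right) \frac{1}{6} = - \frac{1}{6} + \frac{Y}{6}$)
$y{\left(p,F \right)} = -7 + \left(F + p\right)^{2}$ ($y{\left(p,F \right)} = -7 + \left(p + F\right) \left(F + p\right) = -7 + \left(F + p\right) \left(F + p\right) = -7 + \left(F + p\right)^{2}$)
$y{\left(L{\left(-4 \right)},-1 + 2 \right)} 4 = \left(-7 + \left(\left(-1 + 2\right) + \left(- \frac{1}{6} + \frac{1}{6} \left(-4\right)\right)\right)^{2}\right) 4 = \left(-7 + \left(1 - \frac{5}{6}\right)^{2}\right) 4 = \left(-7 + \left(\frac{1}{6}\right)^{2}\right) 4 = \left(-7 + \frac{1}{36}\right) 4 = \left(- \frac{251}{36}\right) 4 = - \frac{251}{9}$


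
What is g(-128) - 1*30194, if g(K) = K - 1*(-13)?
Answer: -30309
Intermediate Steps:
g(K) = 13 + K (g(K) = K + 13 = 13 + K)
g(-128) - 1*30194 = (13 - 128) - 1*30194 = -115 - 30194 = -30309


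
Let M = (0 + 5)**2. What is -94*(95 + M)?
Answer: -11280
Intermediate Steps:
M = 25 (M = 5**2 = 25)
-94*(95 + M) = -94*(95 + 25) = -94*120 = -11280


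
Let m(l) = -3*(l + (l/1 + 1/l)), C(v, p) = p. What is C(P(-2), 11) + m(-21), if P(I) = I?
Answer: 960/7 ≈ 137.14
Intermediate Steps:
m(l) = -6*l - 3/l (m(l) = -3*(l + (l*1 + 1/l)) = -3*(l + (l + 1/l)) = -3*(1/l + 2*l) = -6*l - 3/l)
C(P(-2), 11) + m(-21) = 11 + (-6*(-21) - 3/(-21)) = 11 + (126 - 3*(-1/21)) = 11 + (126 + ⅐) = 11 + 883/7 = 960/7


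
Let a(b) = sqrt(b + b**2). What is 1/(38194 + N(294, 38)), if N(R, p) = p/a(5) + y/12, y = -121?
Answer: 27492420/1049768239589 - 912*sqrt(30)/1049768239589 ≈ 2.6184e-5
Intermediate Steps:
N(R, p) = -121/12 + p*sqrt(30)/30 (N(R, p) = p/(sqrt(5*(1 + 5))) - 121/12 = p/(sqrt(5*6)) - 121*1/12 = p/(sqrt(30)) - 121/12 = p*(sqrt(30)/30) - 121/12 = p*sqrt(30)/30 - 121/12 = -121/12 + p*sqrt(30)/30)
1/(38194 + N(294, 38)) = 1/(38194 + (-121/12 + (1/30)*38*sqrt(30))) = 1/(38194 + (-121/12 + 19*sqrt(30)/15)) = 1/(458207/12 + 19*sqrt(30)/15)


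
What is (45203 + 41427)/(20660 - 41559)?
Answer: -86630/20899 ≈ -4.1452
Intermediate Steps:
(45203 + 41427)/(20660 - 41559) = 86630/(-20899) = 86630*(-1/20899) = -86630/20899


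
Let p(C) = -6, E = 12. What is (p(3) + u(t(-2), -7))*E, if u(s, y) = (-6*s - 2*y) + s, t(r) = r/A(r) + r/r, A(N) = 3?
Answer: 76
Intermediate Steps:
t(r) = 1 + r/3 (t(r) = r/3 + r/r = r*(⅓) + 1 = r/3 + 1 = 1 + r/3)
u(s, y) = -5*s - 2*y
(p(3) + u(t(-2), -7))*E = (-6 + (-5*(1 + (⅓)*(-2)) - 2*(-7)))*12 = (-6 + (-5*(1 - ⅔) + 14))*12 = (-6 + (-5*⅓ + 14))*12 = (-6 + (-5/3 + 14))*12 = (-6 + 37/3)*12 = (19/3)*12 = 76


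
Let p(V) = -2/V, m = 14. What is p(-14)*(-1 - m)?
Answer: -15/7 ≈ -2.1429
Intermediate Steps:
p(-14)*(-1 - m) = (-2/(-14))*(-1 - 1*14) = (-2*(-1/14))*(-1 - 14) = (1/7)*(-15) = -15/7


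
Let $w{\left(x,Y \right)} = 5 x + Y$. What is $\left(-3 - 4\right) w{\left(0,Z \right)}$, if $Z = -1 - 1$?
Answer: $14$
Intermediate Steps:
$Z = -2$ ($Z = -1 - 1 = -2$)
$w{\left(x,Y \right)} = Y + 5 x$
$\left(-3 - 4\right) w{\left(0,Z \right)} = \left(-3 - 4\right) \left(-2 + 5 \cdot 0\right) = - 7 \left(-2 + 0\right) = \left(-7\right) \left(-2\right) = 14$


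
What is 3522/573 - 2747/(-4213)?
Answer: 5470739/804683 ≈ 6.7986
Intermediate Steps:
3522/573 - 2747/(-4213) = 3522*(1/573) - 2747*(-1/4213) = 1174/191 + 2747/4213 = 5470739/804683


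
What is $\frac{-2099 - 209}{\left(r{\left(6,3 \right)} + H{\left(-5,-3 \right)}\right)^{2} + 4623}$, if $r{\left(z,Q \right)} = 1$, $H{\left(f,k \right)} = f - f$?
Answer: $- \frac{577}{1156} \approx -0.49914$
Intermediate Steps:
$H{\left(f,k \right)} = 0$
$\frac{-2099 - 209}{\left(r{\left(6,3 \right)} + H{\left(-5,-3 \right)}\right)^{2} + 4623} = \frac{-2099 - 209}{\left(1 + 0\right)^{2} + 4623} = - \frac{2308}{1^{2} + 4623} = - \frac{2308}{1 + 4623} = - \frac{2308}{4624} = \left(-2308\right) \frac{1}{4624} = - \frac{577}{1156}$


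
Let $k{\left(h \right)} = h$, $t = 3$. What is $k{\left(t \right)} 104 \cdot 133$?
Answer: $41496$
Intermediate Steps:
$k{\left(t \right)} 104 \cdot 133 = 3 \cdot 104 \cdot 133 = 312 \cdot 133 = 41496$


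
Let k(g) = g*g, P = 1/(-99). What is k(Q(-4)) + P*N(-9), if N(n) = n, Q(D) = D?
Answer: 177/11 ≈ 16.091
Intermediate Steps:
P = -1/99 ≈ -0.010101
k(g) = g²
k(Q(-4)) + P*N(-9) = (-4)² - 1/99*(-9) = 16 + 1/11 = 177/11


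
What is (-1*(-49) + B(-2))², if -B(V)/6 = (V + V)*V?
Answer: 1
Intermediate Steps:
B(V) = -12*V² (B(V) = -6*(V + V)*V = -6*2*V*V = -12*V²)
(-1*(-49) + B(-2))² = (-1*(-49) - 12*(-2)²)² = (49 - 12*4)² = (49 - 48)² = 1² = 1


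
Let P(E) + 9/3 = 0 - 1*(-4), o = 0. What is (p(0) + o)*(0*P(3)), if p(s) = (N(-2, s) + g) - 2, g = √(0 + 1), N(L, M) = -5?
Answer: 0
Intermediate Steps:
g = 1 (g = √1 = 1)
P(E) = 1 (P(E) = -3 + (0 - 1*(-4)) = -3 + (0 + 4) = -3 + 4 = 1)
p(s) = -6 (p(s) = (-5 + 1) - 2 = -4 - 2 = -6)
(p(0) + o)*(0*P(3)) = (-6 + 0)*(0*1) = -6*0 = 0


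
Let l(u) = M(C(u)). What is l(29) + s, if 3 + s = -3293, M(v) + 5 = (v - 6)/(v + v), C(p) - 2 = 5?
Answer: -46213/14 ≈ -3300.9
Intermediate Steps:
C(p) = 7 (C(p) = 2 + 5 = 7)
M(v) = -5 + (-6 + v)/(2*v) (M(v) = -5 + (v - 6)/(v + v) = -5 + (-6 + v)/((2*v)) = -5 + (-6 + v)*(1/(2*v)) = -5 + (-6 + v)/(2*v))
l(u) = -69/14 (l(u) = -9/2 - 3/7 = -69/14)
s = -3296 (s = -3 - 3293 = -3296)
l(29) + s = -69/14 - 3296 = -46213/14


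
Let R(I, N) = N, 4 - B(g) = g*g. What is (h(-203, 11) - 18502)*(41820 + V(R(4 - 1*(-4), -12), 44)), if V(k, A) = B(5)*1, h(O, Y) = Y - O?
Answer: -764420112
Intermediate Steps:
B(g) = 4 - g² (B(g) = 4 - g*g = 4 - g²)
V(k, A) = -21 (V(k, A) = (4 - 1*5²)*1 = (4 - 1*25)*1 = (4 - 25)*1 = -21*1 = -21)
(h(-203, 11) - 18502)*(41820 + V(R(4 - 1*(-4), -12), 44)) = ((11 - 1*(-203)) - 18502)*(41820 - 21) = ((11 + 203) - 18502)*41799 = (214 - 18502)*41799 = -18288*41799 = -764420112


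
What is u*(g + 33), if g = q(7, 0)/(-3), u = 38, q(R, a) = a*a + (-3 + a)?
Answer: 1292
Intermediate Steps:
q(R, a) = -3 + a + a² (q(R, a) = a² + (-3 + a) = -3 + a + a²)
g = 1 (g = (-3 + 0 + 0²)/(-3) = (-3 + 0 + 0)*(-⅓) = -3*(-⅓) = 1)
u*(g + 33) = 38*(1 + 33) = 38*34 = 1292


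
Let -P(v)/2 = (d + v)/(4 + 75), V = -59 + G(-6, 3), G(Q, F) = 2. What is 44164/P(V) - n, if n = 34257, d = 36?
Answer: 1025081/21 ≈ 48813.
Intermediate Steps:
V = -57 (V = -59 + 2 = -57)
P(v) = -72/79 - 2*v/79 (P(v) = -2*(36 + v)/(4 + 75) = -2*(36 + v)/79 = -2*(36/79 + v/79) = -72/79 - 2*v/79)
44164/P(V) - n = 44164/(-72/79 - 2/79*(-57)) - 1*34257 = 44164/(-72/79 + 114/79) - 34257 = 44164/(42/79) - 34257 = 44164*(79/42) - 34257 = 1744478/21 - 34257 = 1025081/21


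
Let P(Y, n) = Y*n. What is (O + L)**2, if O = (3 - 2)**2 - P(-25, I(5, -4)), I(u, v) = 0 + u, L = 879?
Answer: 1010025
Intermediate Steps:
I(u, v) = u
O = 126 (O = (3 - 2)**2 - (-25)*5 = 1**2 - 1*(-125) = 1 + 125 = 126)
(O + L)**2 = (126 + 879)**2 = 1005**2 = 1010025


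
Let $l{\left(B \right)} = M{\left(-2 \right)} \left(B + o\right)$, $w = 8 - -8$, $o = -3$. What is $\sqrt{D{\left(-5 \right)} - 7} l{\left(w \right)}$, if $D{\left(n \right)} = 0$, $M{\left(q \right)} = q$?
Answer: $- 26 i \sqrt{7} \approx - 68.79 i$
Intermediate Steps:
$w = 16$ ($w = 8 + 8 = 16$)
$l{\left(B \right)} = 6 - 2 B$ ($l{\left(B \right)} = - 2 \left(B - 3\right) = - 2 \left(-3 + B\right) = 6 - 2 B$)
$\sqrt{D{\left(-5 \right)} - 7} l{\left(w \right)} = \sqrt{0 - 7} \left(6 - 32\right) = \sqrt{0 - 7} \left(-26\right) = \sqrt{-7} \left(-26\right) = i \sqrt{7} \left(-26\right) = - 26 i \sqrt{7}$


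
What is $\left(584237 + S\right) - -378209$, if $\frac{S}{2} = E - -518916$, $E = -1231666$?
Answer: $-463054$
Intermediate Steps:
$S = -1425500$ ($S = 2 \left(-1231666 - -518916\right) = 2 \left(-1231666 + 518916\right) = 2 \left(-712750\right) = -1425500$)
$\left(584237 + S\right) - -378209 = \left(584237 - 1425500\right) - -378209 = -841263 + \left(-646151 + 1024360\right) = -841263 + 378209 = -463054$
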